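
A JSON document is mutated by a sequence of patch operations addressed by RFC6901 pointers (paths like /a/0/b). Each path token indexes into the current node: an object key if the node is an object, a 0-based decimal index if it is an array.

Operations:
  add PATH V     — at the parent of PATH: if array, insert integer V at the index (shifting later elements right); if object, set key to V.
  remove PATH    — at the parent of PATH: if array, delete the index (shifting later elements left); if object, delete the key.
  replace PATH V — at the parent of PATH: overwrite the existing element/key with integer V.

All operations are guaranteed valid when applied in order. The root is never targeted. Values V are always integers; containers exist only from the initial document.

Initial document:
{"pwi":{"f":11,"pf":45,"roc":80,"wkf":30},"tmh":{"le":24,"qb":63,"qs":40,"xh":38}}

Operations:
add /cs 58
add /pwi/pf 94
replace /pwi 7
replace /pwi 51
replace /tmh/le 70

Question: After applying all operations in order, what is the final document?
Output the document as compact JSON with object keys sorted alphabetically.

Answer: {"cs":58,"pwi":51,"tmh":{"le":70,"qb":63,"qs":40,"xh":38}}

Derivation:
After op 1 (add /cs 58): {"cs":58,"pwi":{"f":11,"pf":45,"roc":80,"wkf":30},"tmh":{"le":24,"qb":63,"qs":40,"xh":38}}
After op 2 (add /pwi/pf 94): {"cs":58,"pwi":{"f":11,"pf":94,"roc":80,"wkf":30},"tmh":{"le":24,"qb":63,"qs":40,"xh":38}}
After op 3 (replace /pwi 7): {"cs":58,"pwi":7,"tmh":{"le":24,"qb":63,"qs":40,"xh":38}}
After op 4 (replace /pwi 51): {"cs":58,"pwi":51,"tmh":{"le":24,"qb":63,"qs":40,"xh":38}}
After op 5 (replace /tmh/le 70): {"cs":58,"pwi":51,"tmh":{"le":70,"qb":63,"qs":40,"xh":38}}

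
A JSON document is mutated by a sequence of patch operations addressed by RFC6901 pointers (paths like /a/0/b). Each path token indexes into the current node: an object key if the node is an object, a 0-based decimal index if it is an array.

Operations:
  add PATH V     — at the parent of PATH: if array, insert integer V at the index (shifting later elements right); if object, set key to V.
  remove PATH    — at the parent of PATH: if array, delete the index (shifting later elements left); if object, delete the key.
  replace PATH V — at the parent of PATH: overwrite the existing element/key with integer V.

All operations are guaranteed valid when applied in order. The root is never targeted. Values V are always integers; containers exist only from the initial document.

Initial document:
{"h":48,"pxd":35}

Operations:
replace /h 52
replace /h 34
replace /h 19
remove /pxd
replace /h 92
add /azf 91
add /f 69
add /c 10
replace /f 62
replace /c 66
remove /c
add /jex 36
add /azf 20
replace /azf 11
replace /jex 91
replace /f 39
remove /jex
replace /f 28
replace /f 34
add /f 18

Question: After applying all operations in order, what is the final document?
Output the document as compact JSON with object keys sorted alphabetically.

After op 1 (replace /h 52): {"h":52,"pxd":35}
After op 2 (replace /h 34): {"h":34,"pxd":35}
After op 3 (replace /h 19): {"h":19,"pxd":35}
After op 4 (remove /pxd): {"h":19}
After op 5 (replace /h 92): {"h":92}
After op 6 (add /azf 91): {"azf":91,"h":92}
After op 7 (add /f 69): {"azf":91,"f":69,"h":92}
After op 8 (add /c 10): {"azf":91,"c":10,"f":69,"h":92}
After op 9 (replace /f 62): {"azf":91,"c":10,"f":62,"h":92}
After op 10 (replace /c 66): {"azf":91,"c":66,"f":62,"h":92}
After op 11 (remove /c): {"azf":91,"f":62,"h":92}
After op 12 (add /jex 36): {"azf":91,"f":62,"h":92,"jex":36}
After op 13 (add /azf 20): {"azf":20,"f":62,"h":92,"jex":36}
After op 14 (replace /azf 11): {"azf":11,"f":62,"h":92,"jex":36}
After op 15 (replace /jex 91): {"azf":11,"f":62,"h":92,"jex":91}
After op 16 (replace /f 39): {"azf":11,"f":39,"h":92,"jex":91}
After op 17 (remove /jex): {"azf":11,"f":39,"h":92}
After op 18 (replace /f 28): {"azf":11,"f":28,"h":92}
After op 19 (replace /f 34): {"azf":11,"f":34,"h":92}
After op 20 (add /f 18): {"azf":11,"f":18,"h":92}

Answer: {"azf":11,"f":18,"h":92}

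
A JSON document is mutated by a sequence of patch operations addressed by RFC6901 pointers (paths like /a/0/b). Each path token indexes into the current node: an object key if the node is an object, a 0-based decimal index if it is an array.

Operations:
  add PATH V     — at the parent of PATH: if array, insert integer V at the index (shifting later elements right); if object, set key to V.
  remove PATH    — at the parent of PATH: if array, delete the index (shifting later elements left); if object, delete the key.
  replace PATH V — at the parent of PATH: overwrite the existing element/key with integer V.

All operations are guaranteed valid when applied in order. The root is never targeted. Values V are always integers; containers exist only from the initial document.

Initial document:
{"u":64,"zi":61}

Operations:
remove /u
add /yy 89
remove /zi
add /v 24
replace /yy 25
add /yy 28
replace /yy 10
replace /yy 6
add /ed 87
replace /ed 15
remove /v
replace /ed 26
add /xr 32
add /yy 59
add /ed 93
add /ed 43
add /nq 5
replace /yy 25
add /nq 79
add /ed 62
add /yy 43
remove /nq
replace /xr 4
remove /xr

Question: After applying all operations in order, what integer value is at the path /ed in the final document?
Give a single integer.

Answer: 62

Derivation:
After op 1 (remove /u): {"zi":61}
After op 2 (add /yy 89): {"yy":89,"zi":61}
After op 3 (remove /zi): {"yy":89}
After op 4 (add /v 24): {"v":24,"yy":89}
After op 5 (replace /yy 25): {"v":24,"yy":25}
After op 6 (add /yy 28): {"v":24,"yy":28}
After op 7 (replace /yy 10): {"v":24,"yy":10}
After op 8 (replace /yy 6): {"v":24,"yy":6}
After op 9 (add /ed 87): {"ed":87,"v":24,"yy":6}
After op 10 (replace /ed 15): {"ed":15,"v":24,"yy":6}
After op 11 (remove /v): {"ed":15,"yy":6}
After op 12 (replace /ed 26): {"ed":26,"yy":6}
After op 13 (add /xr 32): {"ed":26,"xr":32,"yy":6}
After op 14 (add /yy 59): {"ed":26,"xr":32,"yy":59}
After op 15 (add /ed 93): {"ed":93,"xr":32,"yy":59}
After op 16 (add /ed 43): {"ed":43,"xr":32,"yy":59}
After op 17 (add /nq 5): {"ed":43,"nq":5,"xr":32,"yy":59}
After op 18 (replace /yy 25): {"ed":43,"nq":5,"xr":32,"yy":25}
After op 19 (add /nq 79): {"ed":43,"nq":79,"xr":32,"yy":25}
After op 20 (add /ed 62): {"ed":62,"nq":79,"xr":32,"yy":25}
After op 21 (add /yy 43): {"ed":62,"nq":79,"xr":32,"yy":43}
After op 22 (remove /nq): {"ed":62,"xr":32,"yy":43}
After op 23 (replace /xr 4): {"ed":62,"xr":4,"yy":43}
After op 24 (remove /xr): {"ed":62,"yy":43}
Value at /ed: 62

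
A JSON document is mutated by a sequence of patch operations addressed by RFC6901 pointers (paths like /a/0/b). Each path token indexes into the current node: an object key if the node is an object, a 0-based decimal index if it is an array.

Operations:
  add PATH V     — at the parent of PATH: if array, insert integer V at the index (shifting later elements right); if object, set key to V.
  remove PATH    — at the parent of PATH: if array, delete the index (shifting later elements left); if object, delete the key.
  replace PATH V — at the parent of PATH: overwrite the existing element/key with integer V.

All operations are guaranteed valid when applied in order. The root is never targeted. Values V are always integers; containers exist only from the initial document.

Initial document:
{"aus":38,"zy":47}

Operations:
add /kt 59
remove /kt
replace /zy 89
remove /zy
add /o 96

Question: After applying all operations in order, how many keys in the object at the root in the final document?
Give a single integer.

Answer: 2

Derivation:
After op 1 (add /kt 59): {"aus":38,"kt":59,"zy":47}
After op 2 (remove /kt): {"aus":38,"zy":47}
After op 3 (replace /zy 89): {"aus":38,"zy":89}
After op 4 (remove /zy): {"aus":38}
After op 5 (add /o 96): {"aus":38,"o":96}
Size at the root: 2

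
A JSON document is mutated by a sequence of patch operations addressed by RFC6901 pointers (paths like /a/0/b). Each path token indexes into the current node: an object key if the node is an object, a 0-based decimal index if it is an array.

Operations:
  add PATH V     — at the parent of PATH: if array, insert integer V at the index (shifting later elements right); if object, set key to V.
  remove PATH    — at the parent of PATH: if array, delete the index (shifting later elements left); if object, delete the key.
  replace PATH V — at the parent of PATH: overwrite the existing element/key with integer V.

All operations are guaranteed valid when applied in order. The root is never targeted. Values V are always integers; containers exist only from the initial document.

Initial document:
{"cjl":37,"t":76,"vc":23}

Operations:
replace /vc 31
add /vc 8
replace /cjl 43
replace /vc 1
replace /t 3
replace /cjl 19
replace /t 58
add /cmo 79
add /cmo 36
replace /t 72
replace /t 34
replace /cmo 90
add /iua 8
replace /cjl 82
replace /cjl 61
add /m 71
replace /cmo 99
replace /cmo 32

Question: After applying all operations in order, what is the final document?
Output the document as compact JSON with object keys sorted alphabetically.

Answer: {"cjl":61,"cmo":32,"iua":8,"m":71,"t":34,"vc":1}

Derivation:
After op 1 (replace /vc 31): {"cjl":37,"t":76,"vc":31}
After op 2 (add /vc 8): {"cjl":37,"t":76,"vc":8}
After op 3 (replace /cjl 43): {"cjl":43,"t":76,"vc":8}
After op 4 (replace /vc 1): {"cjl":43,"t":76,"vc":1}
After op 5 (replace /t 3): {"cjl":43,"t":3,"vc":1}
After op 6 (replace /cjl 19): {"cjl":19,"t":3,"vc":1}
After op 7 (replace /t 58): {"cjl":19,"t":58,"vc":1}
After op 8 (add /cmo 79): {"cjl":19,"cmo":79,"t":58,"vc":1}
After op 9 (add /cmo 36): {"cjl":19,"cmo":36,"t":58,"vc":1}
After op 10 (replace /t 72): {"cjl":19,"cmo":36,"t":72,"vc":1}
After op 11 (replace /t 34): {"cjl":19,"cmo":36,"t":34,"vc":1}
After op 12 (replace /cmo 90): {"cjl":19,"cmo":90,"t":34,"vc":1}
After op 13 (add /iua 8): {"cjl":19,"cmo":90,"iua":8,"t":34,"vc":1}
After op 14 (replace /cjl 82): {"cjl":82,"cmo":90,"iua":8,"t":34,"vc":1}
After op 15 (replace /cjl 61): {"cjl":61,"cmo":90,"iua":8,"t":34,"vc":1}
After op 16 (add /m 71): {"cjl":61,"cmo":90,"iua":8,"m":71,"t":34,"vc":1}
After op 17 (replace /cmo 99): {"cjl":61,"cmo":99,"iua":8,"m":71,"t":34,"vc":1}
After op 18 (replace /cmo 32): {"cjl":61,"cmo":32,"iua":8,"m":71,"t":34,"vc":1}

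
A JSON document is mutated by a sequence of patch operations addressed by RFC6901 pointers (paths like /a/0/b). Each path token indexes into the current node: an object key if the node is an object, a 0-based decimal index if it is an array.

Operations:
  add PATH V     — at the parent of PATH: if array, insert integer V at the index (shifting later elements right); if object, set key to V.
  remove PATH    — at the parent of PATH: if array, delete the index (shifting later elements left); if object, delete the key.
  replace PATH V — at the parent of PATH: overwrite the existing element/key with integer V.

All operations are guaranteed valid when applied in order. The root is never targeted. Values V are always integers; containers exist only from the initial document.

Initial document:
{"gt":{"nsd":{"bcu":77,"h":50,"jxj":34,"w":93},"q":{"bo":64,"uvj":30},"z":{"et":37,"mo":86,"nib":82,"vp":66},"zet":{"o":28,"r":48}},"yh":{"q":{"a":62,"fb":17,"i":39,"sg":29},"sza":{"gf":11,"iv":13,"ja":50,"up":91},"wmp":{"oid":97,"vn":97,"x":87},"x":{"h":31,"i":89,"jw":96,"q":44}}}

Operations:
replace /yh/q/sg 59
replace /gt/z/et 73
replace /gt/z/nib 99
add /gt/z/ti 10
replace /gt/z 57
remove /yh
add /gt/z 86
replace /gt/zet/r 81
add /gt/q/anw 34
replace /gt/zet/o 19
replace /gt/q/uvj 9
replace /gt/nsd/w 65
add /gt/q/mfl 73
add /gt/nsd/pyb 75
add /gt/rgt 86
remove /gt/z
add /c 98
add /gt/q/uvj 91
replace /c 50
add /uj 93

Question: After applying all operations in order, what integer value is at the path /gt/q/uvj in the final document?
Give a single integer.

After op 1 (replace /yh/q/sg 59): {"gt":{"nsd":{"bcu":77,"h":50,"jxj":34,"w":93},"q":{"bo":64,"uvj":30},"z":{"et":37,"mo":86,"nib":82,"vp":66},"zet":{"o":28,"r":48}},"yh":{"q":{"a":62,"fb":17,"i":39,"sg":59},"sza":{"gf":11,"iv":13,"ja":50,"up":91},"wmp":{"oid":97,"vn":97,"x":87},"x":{"h":31,"i":89,"jw":96,"q":44}}}
After op 2 (replace /gt/z/et 73): {"gt":{"nsd":{"bcu":77,"h":50,"jxj":34,"w":93},"q":{"bo":64,"uvj":30},"z":{"et":73,"mo":86,"nib":82,"vp":66},"zet":{"o":28,"r":48}},"yh":{"q":{"a":62,"fb":17,"i":39,"sg":59},"sza":{"gf":11,"iv":13,"ja":50,"up":91},"wmp":{"oid":97,"vn":97,"x":87},"x":{"h":31,"i":89,"jw":96,"q":44}}}
After op 3 (replace /gt/z/nib 99): {"gt":{"nsd":{"bcu":77,"h":50,"jxj":34,"w":93},"q":{"bo":64,"uvj":30},"z":{"et":73,"mo":86,"nib":99,"vp":66},"zet":{"o":28,"r":48}},"yh":{"q":{"a":62,"fb":17,"i":39,"sg":59},"sza":{"gf":11,"iv":13,"ja":50,"up":91},"wmp":{"oid":97,"vn":97,"x":87},"x":{"h":31,"i":89,"jw":96,"q":44}}}
After op 4 (add /gt/z/ti 10): {"gt":{"nsd":{"bcu":77,"h":50,"jxj":34,"w":93},"q":{"bo":64,"uvj":30},"z":{"et":73,"mo":86,"nib":99,"ti":10,"vp":66},"zet":{"o":28,"r":48}},"yh":{"q":{"a":62,"fb":17,"i":39,"sg":59},"sza":{"gf":11,"iv":13,"ja":50,"up":91},"wmp":{"oid":97,"vn":97,"x":87},"x":{"h":31,"i":89,"jw":96,"q":44}}}
After op 5 (replace /gt/z 57): {"gt":{"nsd":{"bcu":77,"h":50,"jxj":34,"w":93},"q":{"bo":64,"uvj":30},"z":57,"zet":{"o":28,"r":48}},"yh":{"q":{"a":62,"fb":17,"i":39,"sg":59},"sza":{"gf":11,"iv":13,"ja":50,"up":91},"wmp":{"oid":97,"vn":97,"x":87},"x":{"h":31,"i":89,"jw":96,"q":44}}}
After op 6 (remove /yh): {"gt":{"nsd":{"bcu":77,"h":50,"jxj":34,"w":93},"q":{"bo":64,"uvj":30},"z":57,"zet":{"o":28,"r":48}}}
After op 7 (add /gt/z 86): {"gt":{"nsd":{"bcu":77,"h":50,"jxj":34,"w":93},"q":{"bo":64,"uvj":30},"z":86,"zet":{"o":28,"r":48}}}
After op 8 (replace /gt/zet/r 81): {"gt":{"nsd":{"bcu":77,"h":50,"jxj":34,"w":93},"q":{"bo":64,"uvj":30},"z":86,"zet":{"o":28,"r":81}}}
After op 9 (add /gt/q/anw 34): {"gt":{"nsd":{"bcu":77,"h":50,"jxj":34,"w":93},"q":{"anw":34,"bo":64,"uvj":30},"z":86,"zet":{"o":28,"r":81}}}
After op 10 (replace /gt/zet/o 19): {"gt":{"nsd":{"bcu":77,"h":50,"jxj":34,"w":93},"q":{"anw":34,"bo":64,"uvj":30},"z":86,"zet":{"o":19,"r":81}}}
After op 11 (replace /gt/q/uvj 9): {"gt":{"nsd":{"bcu":77,"h":50,"jxj":34,"w":93},"q":{"anw":34,"bo":64,"uvj":9},"z":86,"zet":{"o":19,"r":81}}}
After op 12 (replace /gt/nsd/w 65): {"gt":{"nsd":{"bcu":77,"h":50,"jxj":34,"w":65},"q":{"anw":34,"bo":64,"uvj":9},"z":86,"zet":{"o":19,"r":81}}}
After op 13 (add /gt/q/mfl 73): {"gt":{"nsd":{"bcu":77,"h":50,"jxj":34,"w":65},"q":{"anw":34,"bo":64,"mfl":73,"uvj":9},"z":86,"zet":{"o":19,"r":81}}}
After op 14 (add /gt/nsd/pyb 75): {"gt":{"nsd":{"bcu":77,"h":50,"jxj":34,"pyb":75,"w":65},"q":{"anw":34,"bo":64,"mfl":73,"uvj":9},"z":86,"zet":{"o":19,"r":81}}}
After op 15 (add /gt/rgt 86): {"gt":{"nsd":{"bcu":77,"h":50,"jxj":34,"pyb":75,"w":65},"q":{"anw":34,"bo":64,"mfl":73,"uvj":9},"rgt":86,"z":86,"zet":{"o":19,"r":81}}}
After op 16 (remove /gt/z): {"gt":{"nsd":{"bcu":77,"h":50,"jxj":34,"pyb":75,"w":65},"q":{"anw":34,"bo":64,"mfl":73,"uvj":9},"rgt":86,"zet":{"o":19,"r":81}}}
After op 17 (add /c 98): {"c":98,"gt":{"nsd":{"bcu":77,"h":50,"jxj":34,"pyb":75,"w":65},"q":{"anw":34,"bo":64,"mfl":73,"uvj":9},"rgt":86,"zet":{"o":19,"r":81}}}
After op 18 (add /gt/q/uvj 91): {"c":98,"gt":{"nsd":{"bcu":77,"h":50,"jxj":34,"pyb":75,"w":65},"q":{"anw":34,"bo":64,"mfl":73,"uvj":91},"rgt":86,"zet":{"o":19,"r":81}}}
After op 19 (replace /c 50): {"c":50,"gt":{"nsd":{"bcu":77,"h":50,"jxj":34,"pyb":75,"w":65},"q":{"anw":34,"bo":64,"mfl":73,"uvj":91},"rgt":86,"zet":{"o":19,"r":81}}}
After op 20 (add /uj 93): {"c":50,"gt":{"nsd":{"bcu":77,"h":50,"jxj":34,"pyb":75,"w":65},"q":{"anw":34,"bo":64,"mfl":73,"uvj":91},"rgt":86,"zet":{"o":19,"r":81}},"uj":93}
Value at /gt/q/uvj: 91

Answer: 91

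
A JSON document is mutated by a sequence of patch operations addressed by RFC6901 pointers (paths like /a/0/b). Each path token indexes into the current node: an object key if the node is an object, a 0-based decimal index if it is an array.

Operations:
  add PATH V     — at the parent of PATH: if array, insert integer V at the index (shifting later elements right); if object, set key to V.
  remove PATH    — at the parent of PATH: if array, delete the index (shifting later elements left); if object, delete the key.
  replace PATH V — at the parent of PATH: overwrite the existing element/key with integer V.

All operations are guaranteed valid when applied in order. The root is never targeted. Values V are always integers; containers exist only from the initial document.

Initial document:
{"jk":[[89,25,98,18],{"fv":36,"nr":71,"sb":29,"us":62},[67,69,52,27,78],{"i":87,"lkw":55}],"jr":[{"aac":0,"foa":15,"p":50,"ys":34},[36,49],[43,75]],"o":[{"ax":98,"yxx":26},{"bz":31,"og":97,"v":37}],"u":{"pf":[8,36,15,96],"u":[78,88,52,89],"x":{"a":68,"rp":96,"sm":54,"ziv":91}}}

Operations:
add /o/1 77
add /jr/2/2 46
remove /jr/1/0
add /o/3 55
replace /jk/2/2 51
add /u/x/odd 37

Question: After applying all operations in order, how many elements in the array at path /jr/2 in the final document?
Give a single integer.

Answer: 3

Derivation:
After op 1 (add /o/1 77): {"jk":[[89,25,98,18],{"fv":36,"nr":71,"sb":29,"us":62},[67,69,52,27,78],{"i":87,"lkw":55}],"jr":[{"aac":0,"foa":15,"p":50,"ys":34},[36,49],[43,75]],"o":[{"ax":98,"yxx":26},77,{"bz":31,"og":97,"v":37}],"u":{"pf":[8,36,15,96],"u":[78,88,52,89],"x":{"a":68,"rp":96,"sm":54,"ziv":91}}}
After op 2 (add /jr/2/2 46): {"jk":[[89,25,98,18],{"fv":36,"nr":71,"sb":29,"us":62},[67,69,52,27,78],{"i":87,"lkw":55}],"jr":[{"aac":0,"foa":15,"p":50,"ys":34},[36,49],[43,75,46]],"o":[{"ax":98,"yxx":26},77,{"bz":31,"og":97,"v":37}],"u":{"pf":[8,36,15,96],"u":[78,88,52,89],"x":{"a":68,"rp":96,"sm":54,"ziv":91}}}
After op 3 (remove /jr/1/0): {"jk":[[89,25,98,18],{"fv":36,"nr":71,"sb":29,"us":62},[67,69,52,27,78],{"i":87,"lkw":55}],"jr":[{"aac":0,"foa":15,"p":50,"ys":34},[49],[43,75,46]],"o":[{"ax":98,"yxx":26},77,{"bz":31,"og":97,"v":37}],"u":{"pf":[8,36,15,96],"u":[78,88,52,89],"x":{"a":68,"rp":96,"sm":54,"ziv":91}}}
After op 4 (add /o/3 55): {"jk":[[89,25,98,18],{"fv":36,"nr":71,"sb":29,"us":62},[67,69,52,27,78],{"i":87,"lkw":55}],"jr":[{"aac":0,"foa":15,"p":50,"ys":34},[49],[43,75,46]],"o":[{"ax":98,"yxx":26},77,{"bz":31,"og":97,"v":37},55],"u":{"pf":[8,36,15,96],"u":[78,88,52,89],"x":{"a":68,"rp":96,"sm":54,"ziv":91}}}
After op 5 (replace /jk/2/2 51): {"jk":[[89,25,98,18],{"fv":36,"nr":71,"sb":29,"us":62},[67,69,51,27,78],{"i":87,"lkw":55}],"jr":[{"aac":0,"foa":15,"p":50,"ys":34},[49],[43,75,46]],"o":[{"ax":98,"yxx":26},77,{"bz":31,"og":97,"v":37},55],"u":{"pf":[8,36,15,96],"u":[78,88,52,89],"x":{"a":68,"rp":96,"sm":54,"ziv":91}}}
After op 6 (add /u/x/odd 37): {"jk":[[89,25,98,18],{"fv":36,"nr":71,"sb":29,"us":62},[67,69,51,27,78],{"i":87,"lkw":55}],"jr":[{"aac":0,"foa":15,"p":50,"ys":34},[49],[43,75,46]],"o":[{"ax":98,"yxx":26},77,{"bz":31,"og":97,"v":37},55],"u":{"pf":[8,36,15,96],"u":[78,88,52,89],"x":{"a":68,"odd":37,"rp":96,"sm":54,"ziv":91}}}
Size at path /jr/2: 3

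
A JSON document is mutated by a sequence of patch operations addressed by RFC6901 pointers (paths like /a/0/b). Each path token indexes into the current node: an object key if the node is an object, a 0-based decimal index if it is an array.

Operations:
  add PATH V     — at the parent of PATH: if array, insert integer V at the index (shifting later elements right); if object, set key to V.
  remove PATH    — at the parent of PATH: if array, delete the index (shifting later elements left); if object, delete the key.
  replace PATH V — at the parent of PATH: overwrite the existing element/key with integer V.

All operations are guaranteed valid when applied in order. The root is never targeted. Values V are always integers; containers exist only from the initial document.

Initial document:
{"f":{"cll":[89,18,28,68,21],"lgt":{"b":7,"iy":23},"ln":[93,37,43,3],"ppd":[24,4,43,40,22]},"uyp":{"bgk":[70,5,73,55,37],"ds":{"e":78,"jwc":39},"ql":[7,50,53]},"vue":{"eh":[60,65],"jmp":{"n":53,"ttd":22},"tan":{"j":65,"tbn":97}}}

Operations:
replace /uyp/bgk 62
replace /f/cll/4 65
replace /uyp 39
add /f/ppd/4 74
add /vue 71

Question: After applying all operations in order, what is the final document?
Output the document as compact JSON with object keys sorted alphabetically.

Answer: {"f":{"cll":[89,18,28,68,65],"lgt":{"b":7,"iy":23},"ln":[93,37,43,3],"ppd":[24,4,43,40,74,22]},"uyp":39,"vue":71}

Derivation:
After op 1 (replace /uyp/bgk 62): {"f":{"cll":[89,18,28,68,21],"lgt":{"b":7,"iy":23},"ln":[93,37,43,3],"ppd":[24,4,43,40,22]},"uyp":{"bgk":62,"ds":{"e":78,"jwc":39},"ql":[7,50,53]},"vue":{"eh":[60,65],"jmp":{"n":53,"ttd":22},"tan":{"j":65,"tbn":97}}}
After op 2 (replace /f/cll/4 65): {"f":{"cll":[89,18,28,68,65],"lgt":{"b":7,"iy":23},"ln":[93,37,43,3],"ppd":[24,4,43,40,22]},"uyp":{"bgk":62,"ds":{"e":78,"jwc":39},"ql":[7,50,53]},"vue":{"eh":[60,65],"jmp":{"n":53,"ttd":22},"tan":{"j":65,"tbn":97}}}
After op 3 (replace /uyp 39): {"f":{"cll":[89,18,28,68,65],"lgt":{"b":7,"iy":23},"ln":[93,37,43,3],"ppd":[24,4,43,40,22]},"uyp":39,"vue":{"eh":[60,65],"jmp":{"n":53,"ttd":22},"tan":{"j":65,"tbn":97}}}
After op 4 (add /f/ppd/4 74): {"f":{"cll":[89,18,28,68,65],"lgt":{"b":7,"iy":23},"ln":[93,37,43,3],"ppd":[24,4,43,40,74,22]},"uyp":39,"vue":{"eh":[60,65],"jmp":{"n":53,"ttd":22},"tan":{"j":65,"tbn":97}}}
After op 5 (add /vue 71): {"f":{"cll":[89,18,28,68,65],"lgt":{"b":7,"iy":23},"ln":[93,37,43,3],"ppd":[24,4,43,40,74,22]},"uyp":39,"vue":71}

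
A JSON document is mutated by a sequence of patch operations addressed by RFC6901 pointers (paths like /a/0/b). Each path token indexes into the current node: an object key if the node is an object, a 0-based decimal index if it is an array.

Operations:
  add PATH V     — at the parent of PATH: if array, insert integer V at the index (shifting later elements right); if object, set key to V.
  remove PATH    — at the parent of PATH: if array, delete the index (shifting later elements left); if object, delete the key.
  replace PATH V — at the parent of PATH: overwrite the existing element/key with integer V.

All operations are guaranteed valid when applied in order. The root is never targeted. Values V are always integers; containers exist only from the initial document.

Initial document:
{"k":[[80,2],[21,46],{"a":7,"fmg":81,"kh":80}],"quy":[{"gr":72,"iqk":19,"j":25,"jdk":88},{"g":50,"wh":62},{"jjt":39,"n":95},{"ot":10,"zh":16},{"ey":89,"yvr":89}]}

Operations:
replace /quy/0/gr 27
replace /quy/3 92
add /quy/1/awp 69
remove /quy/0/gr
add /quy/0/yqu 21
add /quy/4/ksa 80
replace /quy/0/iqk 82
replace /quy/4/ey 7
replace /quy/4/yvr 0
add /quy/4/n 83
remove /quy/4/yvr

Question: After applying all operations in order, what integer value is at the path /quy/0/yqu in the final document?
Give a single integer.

After op 1 (replace /quy/0/gr 27): {"k":[[80,2],[21,46],{"a":7,"fmg":81,"kh":80}],"quy":[{"gr":27,"iqk":19,"j":25,"jdk":88},{"g":50,"wh":62},{"jjt":39,"n":95},{"ot":10,"zh":16},{"ey":89,"yvr":89}]}
After op 2 (replace /quy/3 92): {"k":[[80,2],[21,46],{"a":7,"fmg":81,"kh":80}],"quy":[{"gr":27,"iqk":19,"j":25,"jdk":88},{"g":50,"wh":62},{"jjt":39,"n":95},92,{"ey":89,"yvr":89}]}
After op 3 (add /quy/1/awp 69): {"k":[[80,2],[21,46],{"a":7,"fmg":81,"kh":80}],"quy":[{"gr":27,"iqk":19,"j":25,"jdk":88},{"awp":69,"g":50,"wh":62},{"jjt":39,"n":95},92,{"ey":89,"yvr":89}]}
After op 4 (remove /quy/0/gr): {"k":[[80,2],[21,46],{"a":7,"fmg":81,"kh":80}],"quy":[{"iqk":19,"j":25,"jdk":88},{"awp":69,"g":50,"wh":62},{"jjt":39,"n":95},92,{"ey":89,"yvr":89}]}
After op 5 (add /quy/0/yqu 21): {"k":[[80,2],[21,46],{"a":7,"fmg":81,"kh":80}],"quy":[{"iqk":19,"j":25,"jdk":88,"yqu":21},{"awp":69,"g":50,"wh":62},{"jjt":39,"n":95},92,{"ey":89,"yvr":89}]}
After op 6 (add /quy/4/ksa 80): {"k":[[80,2],[21,46],{"a":7,"fmg":81,"kh":80}],"quy":[{"iqk":19,"j":25,"jdk":88,"yqu":21},{"awp":69,"g":50,"wh":62},{"jjt":39,"n":95},92,{"ey":89,"ksa":80,"yvr":89}]}
After op 7 (replace /quy/0/iqk 82): {"k":[[80,2],[21,46],{"a":7,"fmg":81,"kh":80}],"quy":[{"iqk":82,"j":25,"jdk":88,"yqu":21},{"awp":69,"g":50,"wh":62},{"jjt":39,"n":95},92,{"ey":89,"ksa":80,"yvr":89}]}
After op 8 (replace /quy/4/ey 7): {"k":[[80,2],[21,46],{"a":7,"fmg":81,"kh":80}],"quy":[{"iqk":82,"j":25,"jdk":88,"yqu":21},{"awp":69,"g":50,"wh":62},{"jjt":39,"n":95},92,{"ey":7,"ksa":80,"yvr":89}]}
After op 9 (replace /quy/4/yvr 0): {"k":[[80,2],[21,46],{"a":7,"fmg":81,"kh":80}],"quy":[{"iqk":82,"j":25,"jdk":88,"yqu":21},{"awp":69,"g":50,"wh":62},{"jjt":39,"n":95},92,{"ey":7,"ksa":80,"yvr":0}]}
After op 10 (add /quy/4/n 83): {"k":[[80,2],[21,46],{"a":7,"fmg":81,"kh":80}],"quy":[{"iqk":82,"j":25,"jdk":88,"yqu":21},{"awp":69,"g":50,"wh":62},{"jjt":39,"n":95},92,{"ey":7,"ksa":80,"n":83,"yvr":0}]}
After op 11 (remove /quy/4/yvr): {"k":[[80,2],[21,46],{"a":7,"fmg":81,"kh":80}],"quy":[{"iqk":82,"j":25,"jdk":88,"yqu":21},{"awp":69,"g":50,"wh":62},{"jjt":39,"n":95},92,{"ey":7,"ksa":80,"n":83}]}
Value at /quy/0/yqu: 21

Answer: 21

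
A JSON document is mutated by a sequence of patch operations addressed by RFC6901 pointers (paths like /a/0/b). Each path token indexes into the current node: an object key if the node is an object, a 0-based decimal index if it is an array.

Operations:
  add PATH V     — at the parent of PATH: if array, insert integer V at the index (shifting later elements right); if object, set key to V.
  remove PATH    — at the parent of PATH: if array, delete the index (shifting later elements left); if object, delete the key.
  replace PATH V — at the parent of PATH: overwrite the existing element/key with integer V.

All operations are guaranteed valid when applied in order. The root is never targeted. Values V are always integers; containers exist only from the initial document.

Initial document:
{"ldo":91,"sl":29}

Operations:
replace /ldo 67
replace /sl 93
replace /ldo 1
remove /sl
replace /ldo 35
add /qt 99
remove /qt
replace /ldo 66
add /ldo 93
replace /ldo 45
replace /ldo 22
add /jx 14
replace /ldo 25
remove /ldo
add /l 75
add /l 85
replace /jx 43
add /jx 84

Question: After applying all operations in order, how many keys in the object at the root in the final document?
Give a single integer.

After op 1 (replace /ldo 67): {"ldo":67,"sl":29}
After op 2 (replace /sl 93): {"ldo":67,"sl":93}
After op 3 (replace /ldo 1): {"ldo":1,"sl":93}
After op 4 (remove /sl): {"ldo":1}
After op 5 (replace /ldo 35): {"ldo":35}
After op 6 (add /qt 99): {"ldo":35,"qt":99}
After op 7 (remove /qt): {"ldo":35}
After op 8 (replace /ldo 66): {"ldo":66}
After op 9 (add /ldo 93): {"ldo":93}
After op 10 (replace /ldo 45): {"ldo":45}
After op 11 (replace /ldo 22): {"ldo":22}
After op 12 (add /jx 14): {"jx":14,"ldo":22}
After op 13 (replace /ldo 25): {"jx":14,"ldo":25}
After op 14 (remove /ldo): {"jx":14}
After op 15 (add /l 75): {"jx":14,"l":75}
After op 16 (add /l 85): {"jx":14,"l":85}
After op 17 (replace /jx 43): {"jx":43,"l":85}
After op 18 (add /jx 84): {"jx":84,"l":85}
Size at the root: 2

Answer: 2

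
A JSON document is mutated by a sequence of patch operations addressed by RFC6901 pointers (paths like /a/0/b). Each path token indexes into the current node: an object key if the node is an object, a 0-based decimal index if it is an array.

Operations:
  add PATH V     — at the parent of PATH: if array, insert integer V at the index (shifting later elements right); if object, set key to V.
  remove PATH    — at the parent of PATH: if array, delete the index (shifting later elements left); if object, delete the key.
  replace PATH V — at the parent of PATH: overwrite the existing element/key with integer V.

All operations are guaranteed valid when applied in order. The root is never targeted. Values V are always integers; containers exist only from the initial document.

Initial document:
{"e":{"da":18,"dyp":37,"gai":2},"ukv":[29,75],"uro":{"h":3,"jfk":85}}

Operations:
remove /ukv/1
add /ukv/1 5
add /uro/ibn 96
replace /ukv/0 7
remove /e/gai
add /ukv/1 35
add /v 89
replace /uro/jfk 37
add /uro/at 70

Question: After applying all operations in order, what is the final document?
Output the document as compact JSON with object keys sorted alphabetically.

Answer: {"e":{"da":18,"dyp":37},"ukv":[7,35,5],"uro":{"at":70,"h":3,"ibn":96,"jfk":37},"v":89}

Derivation:
After op 1 (remove /ukv/1): {"e":{"da":18,"dyp":37,"gai":2},"ukv":[29],"uro":{"h":3,"jfk":85}}
After op 2 (add /ukv/1 5): {"e":{"da":18,"dyp":37,"gai":2},"ukv":[29,5],"uro":{"h":3,"jfk":85}}
After op 3 (add /uro/ibn 96): {"e":{"da":18,"dyp":37,"gai":2},"ukv":[29,5],"uro":{"h":3,"ibn":96,"jfk":85}}
After op 4 (replace /ukv/0 7): {"e":{"da":18,"dyp":37,"gai":2},"ukv":[7,5],"uro":{"h":3,"ibn":96,"jfk":85}}
After op 5 (remove /e/gai): {"e":{"da":18,"dyp":37},"ukv":[7,5],"uro":{"h":3,"ibn":96,"jfk":85}}
After op 6 (add /ukv/1 35): {"e":{"da":18,"dyp":37},"ukv":[7,35,5],"uro":{"h":3,"ibn":96,"jfk":85}}
After op 7 (add /v 89): {"e":{"da":18,"dyp":37},"ukv":[7,35,5],"uro":{"h":3,"ibn":96,"jfk":85},"v":89}
After op 8 (replace /uro/jfk 37): {"e":{"da":18,"dyp":37},"ukv":[7,35,5],"uro":{"h":3,"ibn":96,"jfk":37},"v":89}
After op 9 (add /uro/at 70): {"e":{"da":18,"dyp":37},"ukv":[7,35,5],"uro":{"at":70,"h":3,"ibn":96,"jfk":37},"v":89}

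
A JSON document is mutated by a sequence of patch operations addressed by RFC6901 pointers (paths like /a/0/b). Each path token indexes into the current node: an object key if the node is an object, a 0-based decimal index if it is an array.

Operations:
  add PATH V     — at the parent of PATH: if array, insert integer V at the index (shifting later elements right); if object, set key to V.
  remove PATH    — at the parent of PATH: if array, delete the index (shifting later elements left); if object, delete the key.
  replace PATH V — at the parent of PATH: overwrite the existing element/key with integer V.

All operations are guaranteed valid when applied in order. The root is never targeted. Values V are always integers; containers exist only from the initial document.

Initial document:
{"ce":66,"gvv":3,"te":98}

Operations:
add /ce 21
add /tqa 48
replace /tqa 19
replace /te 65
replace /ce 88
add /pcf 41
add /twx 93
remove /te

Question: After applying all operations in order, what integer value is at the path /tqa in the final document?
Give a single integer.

After op 1 (add /ce 21): {"ce":21,"gvv":3,"te":98}
After op 2 (add /tqa 48): {"ce":21,"gvv":3,"te":98,"tqa":48}
After op 3 (replace /tqa 19): {"ce":21,"gvv":3,"te":98,"tqa":19}
After op 4 (replace /te 65): {"ce":21,"gvv":3,"te":65,"tqa":19}
After op 5 (replace /ce 88): {"ce":88,"gvv":3,"te":65,"tqa":19}
After op 6 (add /pcf 41): {"ce":88,"gvv":3,"pcf":41,"te":65,"tqa":19}
After op 7 (add /twx 93): {"ce":88,"gvv":3,"pcf":41,"te":65,"tqa":19,"twx":93}
After op 8 (remove /te): {"ce":88,"gvv":3,"pcf":41,"tqa":19,"twx":93}
Value at /tqa: 19

Answer: 19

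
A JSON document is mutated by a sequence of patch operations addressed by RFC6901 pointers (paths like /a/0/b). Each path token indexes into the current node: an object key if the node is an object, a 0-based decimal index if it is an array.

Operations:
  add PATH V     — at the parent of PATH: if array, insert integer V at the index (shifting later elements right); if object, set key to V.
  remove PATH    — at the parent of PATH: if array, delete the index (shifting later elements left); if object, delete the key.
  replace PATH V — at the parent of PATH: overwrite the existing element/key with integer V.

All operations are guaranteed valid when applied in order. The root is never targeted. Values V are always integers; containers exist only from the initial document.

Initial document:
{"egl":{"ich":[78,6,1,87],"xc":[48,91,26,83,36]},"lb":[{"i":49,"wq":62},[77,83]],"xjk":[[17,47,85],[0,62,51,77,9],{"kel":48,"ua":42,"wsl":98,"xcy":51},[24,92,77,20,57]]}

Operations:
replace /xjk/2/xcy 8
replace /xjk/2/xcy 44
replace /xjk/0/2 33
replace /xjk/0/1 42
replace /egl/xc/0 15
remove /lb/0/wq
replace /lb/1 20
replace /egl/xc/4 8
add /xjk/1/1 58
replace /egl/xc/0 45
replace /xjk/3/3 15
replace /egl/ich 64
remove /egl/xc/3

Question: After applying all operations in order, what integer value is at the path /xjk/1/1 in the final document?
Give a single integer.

Answer: 58

Derivation:
After op 1 (replace /xjk/2/xcy 8): {"egl":{"ich":[78,6,1,87],"xc":[48,91,26,83,36]},"lb":[{"i":49,"wq":62},[77,83]],"xjk":[[17,47,85],[0,62,51,77,9],{"kel":48,"ua":42,"wsl":98,"xcy":8},[24,92,77,20,57]]}
After op 2 (replace /xjk/2/xcy 44): {"egl":{"ich":[78,6,1,87],"xc":[48,91,26,83,36]},"lb":[{"i":49,"wq":62},[77,83]],"xjk":[[17,47,85],[0,62,51,77,9],{"kel":48,"ua":42,"wsl":98,"xcy":44},[24,92,77,20,57]]}
After op 3 (replace /xjk/0/2 33): {"egl":{"ich":[78,6,1,87],"xc":[48,91,26,83,36]},"lb":[{"i":49,"wq":62},[77,83]],"xjk":[[17,47,33],[0,62,51,77,9],{"kel":48,"ua":42,"wsl":98,"xcy":44},[24,92,77,20,57]]}
After op 4 (replace /xjk/0/1 42): {"egl":{"ich":[78,6,1,87],"xc":[48,91,26,83,36]},"lb":[{"i":49,"wq":62},[77,83]],"xjk":[[17,42,33],[0,62,51,77,9],{"kel":48,"ua":42,"wsl":98,"xcy":44},[24,92,77,20,57]]}
After op 5 (replace /egl/xc/0 15): {"egl":{"ich":[78,6,1,87],"xc":[15,91,26,83,36]},"lb":[{"i":49,"wq":62},[77,83]],"xjk":[[17,42,33],[0,62,51,77,9],{"kel":48,"ua":42,"wsl":98,"xcy":44},[24,92,77,20,57]]}
After op 6 (remove /lb/0/wq): {"egl":{"ich":[78,6,1,87],"xc":[15,91,26,83,36]},"lb":[{"i":49},[77,83]],"xjk":[[17,42,33],[0,62,51,77,9],{"kel":48,"ua":42,"wsl":98,"xcy":44},[24,92,77,20,57]]}
After op 7 (replace /lb/1 20): {"egl":{"ich":[78,6,1,87],"xc":[15,91,26,83,36]},"lb":[{"i":49},20],"xjk":[[17,42,33],[0,62,51,77,9],{"kel":48,"ua":42,"wsl":98,"xcy":44},[24,92,77,20,57]]}
After op 8 (replace /egl/xc/4 8): {"egl":{"ich":[78,6,1,87],"xc":[15,91,26,83,8]},"lb":[{"i":49},20],"xjk":[[17,42,33],[0,62,51,77,9],{"kel":48,"ua":42,"wsl":98,"xcy":44},[24,92,77,20,57]]}
After op 9 (add /xjk/1/1 58): {"egl":{"ich":[78,6,1,87],"xc":[15,91,26,83,8]},"lb":[{"i":49},20],"xjk":[[17,42,33],[0,58,62,51,77,9],{"kel":48,"ua":42,"wsl":98,"xcy":44},[24,92,77,20,57]]}
After op 10 (replace /egl/xc/0 45): {"egl":{"ich":[78,6,1,87],"xc":[45,91,26,83,8]},"lb":[{"i":49},20],"xjk":[[17,42,33],[0,58,62,51,77,9],{"kel":48,"ua":42,"wsl":98,"xcy":44},[24,92,77,20,57]]}
After op 11 (replace /xjk/3/3 15): {"egl":{"ich":[78,6,1,87],"xc":[45,91,26,83,8]},"lb":[{"i":49},20],"xjk":[[17,42,33],[0,58,62,51,77,9],{"kel":48,"ua":42,"wsl":98,"xcy":44},[24,92,77,15,57]]}
After op 12 (replace /egl/ich 64): {"egl":{"ich":64,"xc":[45,91,26,83,8]},"lb":[{"i":49},20],"xjk":[[17,42,33],[0,58,62,51,77,9],{"kel":48,"ua":42,"wsl":98,"xcy":44},[24,92,77,15,57]]}
After op 13 (remove /egl/xc/3): {"egl":{"ich":64,"xc":[45,91,26,8]},"lb":[{"i":49},20],"xjk":[[17,42,33],[0,58,62,51,77,9],{"kel":48,"ua":42,"wsl":98,"xcy":44},[24,92,77,15,57]]}
Value at /xjk/1/1: 58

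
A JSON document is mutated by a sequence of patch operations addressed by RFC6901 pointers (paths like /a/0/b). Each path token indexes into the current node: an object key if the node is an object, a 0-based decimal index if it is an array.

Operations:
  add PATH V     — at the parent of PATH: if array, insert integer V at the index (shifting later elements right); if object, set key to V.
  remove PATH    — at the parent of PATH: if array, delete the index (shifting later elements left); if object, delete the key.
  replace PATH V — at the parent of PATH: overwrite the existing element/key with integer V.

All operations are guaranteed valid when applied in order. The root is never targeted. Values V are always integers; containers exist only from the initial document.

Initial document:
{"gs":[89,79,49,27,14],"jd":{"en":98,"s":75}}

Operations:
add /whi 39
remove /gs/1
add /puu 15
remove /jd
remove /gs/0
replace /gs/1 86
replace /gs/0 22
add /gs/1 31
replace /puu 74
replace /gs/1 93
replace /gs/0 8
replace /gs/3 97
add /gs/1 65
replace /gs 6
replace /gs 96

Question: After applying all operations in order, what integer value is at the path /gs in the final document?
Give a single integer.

After op 1 (add /whi 39): {"gs":[89,79,49,27,14],"jd":{"en":98,"s":75},"whi":39}
After op 2 (remove /gs/1): {"gs":[89,49,27,14],"jd":{"en":98,"s":75},"whi":39}
After op 3 (add /puu 15): {"gs":[89,49,27,14],"jd":{"en":98,"s":75},"puu":15,"whi":39}
After op 4 (remove /jd): {"gs":[89,49,27,14],"puu":15,"whi":39}
After op 5 (remove /gs/0): {"gs":[49,27,14],"puu":15,"whi":39}
After op 6 (replace /gs/1 86): {"gs":[49,86,14],"puu":15,"whi":39}
After op 7 (replace /gs/0 22): {"gs":[22,86,14],"puu":15,"whi":39}
After op 8 (add /gs/1 31): {"gs":[22,31,86,14],"puu":15,"whi":39}
After op 9 (replace /puu 74): {"gs":[22,31,86,14],"puu":74,"whi":39}
After op 10 (replace /gs/1 93): {"gs":[22,93,86,14],"puu":74,"whi":39}
After op 11 (replace /gs/0 8): {"gs":[8,93,86,14],"puu":74,"whi":39}
After op 12 (replace /gs/3 97): {"gs":[8,93,86,97],"puu":74,"whi":39}
After op 13 (add /gs/1 65): {"gs":[8,65,93,86,97],"puu":74,"whi":39}
After op 14 (replace /gs 6): {"gs":6,"puu":74,"whi":39}
After op 15 (replace /gs 96): {"gs":96,"puu":74,"whi":39}
Value at /gs: 96

Answer: 96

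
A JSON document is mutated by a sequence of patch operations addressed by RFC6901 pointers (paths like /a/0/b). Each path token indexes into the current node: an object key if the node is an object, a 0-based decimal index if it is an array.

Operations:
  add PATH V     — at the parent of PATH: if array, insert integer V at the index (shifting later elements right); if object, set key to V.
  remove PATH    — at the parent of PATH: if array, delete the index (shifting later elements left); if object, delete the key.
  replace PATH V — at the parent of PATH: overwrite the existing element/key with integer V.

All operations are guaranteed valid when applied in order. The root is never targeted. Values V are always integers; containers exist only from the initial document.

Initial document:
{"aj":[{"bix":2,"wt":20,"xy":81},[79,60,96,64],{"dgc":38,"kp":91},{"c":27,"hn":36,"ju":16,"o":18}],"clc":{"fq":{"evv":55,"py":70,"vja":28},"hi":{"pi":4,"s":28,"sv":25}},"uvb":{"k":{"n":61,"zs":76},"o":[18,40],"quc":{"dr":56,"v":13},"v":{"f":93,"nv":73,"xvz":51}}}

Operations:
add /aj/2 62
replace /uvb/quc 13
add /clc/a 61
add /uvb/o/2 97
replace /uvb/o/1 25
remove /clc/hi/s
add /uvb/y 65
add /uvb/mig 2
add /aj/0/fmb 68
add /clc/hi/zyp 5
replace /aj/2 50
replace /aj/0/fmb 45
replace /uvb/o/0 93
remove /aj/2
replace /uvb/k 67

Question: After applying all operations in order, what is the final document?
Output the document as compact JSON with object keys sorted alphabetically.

Answer: {"aj":[{"bix":2,"fmb":45,"wt":20,"xy":81},[79,60,96,64],{"dgc":38,"kp":91},{"c":27,"hn":36,"ju":16,"o":18}],"clc":{"a":61,"fq":{"evv":55,"py":70,"vja":28},"hi":{"pi":4,"sv":25,"zyp":5}},"uvb":{"k":67,"mig":2,"o":[93,25,97],"quc":13,"v":{"f":93,"nv":73,"xvz":51},"y":65}}

Derivation:
After op 1 (add /aj/2 62): {"aj":[{"bix":2,"wt":20,"xy":81},[79,60,96,64],62,{"dgc":38,"kp":91},{"c":27,"hn":36,"ju":16,"o":18}],"clc":{"fq":{"evv":55,"py":70,"vja":28},"hi":{"pi":4,"s":28,"sv":25}},"uvb":{"k":{"n":61,"zs":76},"o":[18,40],"quc":{"dr":56,"v":13},"v":{"f":93,"nv":73,"xvz":51}}}
After op 2 (replace /uvb/quc 13): {"aj":[{"bix":2,"wt":20,"xy":81},[79,60,96,64],62,{"dgc":38,"kp":91},{"c":27,"hn":36,"ju":16,"o":18}],"clc":{"fq":{"evv":55,"py":70,"vja":28},"hi":{"pi":4,"s":28,"sv":25}},"uvb":{"k":{"n":61,"zs":76},"o":[18,40],"quc":13,"v":{"f":93,"nv":73,"xvz":51}}}
After op 3 (add /clc/a 61): {"aj":[{"bix":2,"wt":20,"xy":81},[79,60,96,64],62,{"dgc":38,"kp":91},{"c":27,"hn":36,"ju":16,"o":18}],"clc":{"a":61,"fq":{"evv":55,"py":70,"vja":28},"hi":{"pi":4,"s":28,"sv":25}},"uvb":{"k":{"n":61,"zs":76},"o":[18,40],"quc":13,"v":{"f":93,"nv":73,"xvz":51}}}
After op 4 (add /uvb/o/2 97): {"aj":[{"bix":2,"wt":20,"xy":81},[79,60,96,64],62,{"dgc":38,"kp":91},{"c":27,"hn":36,"ju":16,"o":18}],"clc":{"a":61,"fq":{"evv":55,"py":70,"vja":28},"hi":{"pi":4,"s":28,"sv":25}},"uvb":{"k":{"n":61,"zs":76},"o":[18,40,97],"quc":13,"v":{"f":93,"nv":73,"xvz":51}}}
After op 5 (replace /uvb/o/1 25): {"aj":[{"bix":2,"wt":20,"xy":81},[79,60,96,64],62,{"dgc":38,"kp":91},{"c":27,"hn":36,"ju":16,"o":18}],"clc":{"a":61,"fq":{"evv":55,"py":70,"vja":28},"hi":{"pi":4,"s":28,"sv":25}},"uvb":{"k":{"n":61,"zs":76},"o":[18,25,97],"quc":13,"v":{"f":93,"nv":73,"xvz":51}}}
After op 6 (remove /clc/hi/s): {"aj":[{"bix":2,"wt":20,"xy":81},[79,60,96,64],62,{"dgc":38,"kp":91},{"c":27,"hn":36,"ju":16,"o":18}],"clc":{"a":61,"fq":{"evv":55,"py":70,"vja":28},"hi":{"pi":4,"sv":25}},"uvb":{"k":{"n":61,"zs":76},"o":[18,25,97],"quc":13,"v":{"f":93,"nv":73,"xvz":51}}}
After op 7 (add /uvb/y 65): {"aj":[{"bix":2,"wt":20,"xy":81},[79,60,96,64],62,{"dgc":38,"kp":91},{"c":27,"hn":36,"ju":16,"o":18}],"clc":{"a":61,"fq":{"evv":55,"py":70,"vja":28},"hi":{"pi":4,"sv":25}},"uvb":{"k":{"n":61,"zs":76},"o":[18,25,97],"quc":13,"v":{"f":93,"nv":73,"xvz":51},"y":65}}
After op 8 (add /uvb/mig 2): {"aj":[{"bix":2,"wt":20,"xy":81},[79,60,96,64],62,{"dgc":38,"kp":91},{"c":27,"hn":36,"ju":16,"o":18}],"clc":{"a":61,"fq":{"evv":55,"py":70,"vja":28},"hi":{"pi":4,"sv":25}},"uvb":{"k":{"n":61,"zs":76},"mig":2,"o":[18,25,97],"quc":13,"v":{"f":93,"nv":73,"xvz":51},"y":65}}
After op 9 (add /aj/0/fmb 68): {"aj":[{"bix":2,"fmb":68,"wt":20,"xy":81},[79,60,96,64],62,{"dgc":38,"kp":91},{"c":27,"hn":36,"ju":16,"o":18}],"clc":{"a":61,"fq":{"evv":55,"py":70,"vja":28},"hi":{"pi":4,"sv":25}},"uvb":{"k":{"n":61,"zs":76},"mig":2,"o":[18,25,97],"quc":13,"v":{"f":93,"nv":73,"xvz":51},"y":65}}
After op 10 (add /clc/hi/zyp 5): {"aj":[{"bix":2,"fmb":68,"wt":20,"xy":81},[79,60,96,64],62,{"dgc":38,"kp":91},{"c":27,"hn":36,"ju":16,"o":18}],"clc":{"a":61,"fq":{"evv":55,"py":70,"vja":28},"hi":{"pi":4,"sv":25,"zyp":5}},"uvb":{"k":{"n":61,"zs":76},"mig":2,"o":[18,25,97],"quc":13,"v":{"f":93,"nv":73,"xvz":51},"y":65}}
After op 11 (replace /aj/2 50): {"aj":[{"bix":2,"fmb":68,"wt":20,"xy":81},[79,60,96,64],50,{"dgc":38,"kp":91},{"c":27,"hn":36,"ju":16,"o":18}],"clc":{"a":61,"fq":{"evv":55,"py":70,"vja":28},"hi":{"pi":4,"sv":25,"zyp":5}},"uvb":{"k":{"n":61,"zs":76},"mig":2,"o":[18,25,97],"quc":13,"v":{"f":93,"nv":73,"xvz":51},"y":65}}
After op 12 (replace /aj/0/fmb 45): {"aj":[{"bix":2,"fmb":45,"wt":20,"xy":81},[79,60,96,64],50,{"dgc":38,"kp":91},{"c":27,"hn":36,"ju":16,"o":18}],"clc":{"a":61,"fq":{"evv":55,"py":70,"vja":28},"hi":{"pi":4,"sv":25,"zyp":5}},"uvb":{"k":{"n":61,"zs":76},"mig":2,"o":[18,25,97],"quc":13,"v":{"f":93,"nv":73,"xvz":51},"y":65}}
After op 13 (replace /uvb/o/0 93): {"aj":[{"bix":2,"fmb":45,"wt":20,"xy":81},[79,60,96,64],50,{"dgc":38,"kp":91},{"c":27,"hn":36,"ju":16,"o":18}],"clc":{"a":61,"fq":{"evv":55,"py":70,"vja":28},"hi":{"pi":4,"sv":25,"zyp":5}},"uvb":{"k":{"n":61,"zs":76},"mig":2,"o":[93,25,97],"quc":13,"v":{"f":93,"nv":73,"xvz":51},"y":65}}
After op 14 (remove /aj/2): {"aj":[{"bix":2,"fmb":45,"wt":20,"xy":81},[79,60,96,64],{"dgc":38,"kp":91},{"c":27,"hn":36,"ju":16,"o":18}],"clc":{"a":61,"fq":{"evv":55,"py":70,"vja":28},"hi":{"pi":4,"sv":25,"zyp":5}},"uvb":{"k":{"n":61,"zs":76},"mig":2,"o":[93,25,97],"quc":13,"v":{"f":93,"nv":73,"xvz":51},"y":65}}
After op 15 (replace /uvb/k 67): {"aj":[{"bix":2,"fmb":45,"wt":20,"xy":81},[79,60,96,64],{"dgc":38,"kp":91},{"c":27,"hn":36,"ju":16,"o":18}],"clc":{"a":61,"fq":{"evv":55,"py":70,"vja":28},"hi":{"pi":4,"sv":25,"zyp":5}},"uvb":{"k":67,"mig":2,"o":[93,25,97],"quc":13,"v":{"f":93,"nv":73,"xvz":51},"y":65}}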